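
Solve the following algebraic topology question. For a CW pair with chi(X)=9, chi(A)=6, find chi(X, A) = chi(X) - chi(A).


Relative Euler characteristic: chi(X, A) = chi(X) - chi(A).
= 9 - (6) = 3

3


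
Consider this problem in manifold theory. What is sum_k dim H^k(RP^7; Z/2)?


H^k(RP^7; Z/2) = Z/2 for each 0 <= k <= 7.
Total dimension = 7 + 1 = 8

8


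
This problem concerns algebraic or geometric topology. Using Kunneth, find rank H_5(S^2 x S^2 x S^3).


Each S^d has Poincare polynomial 1 + t^d.
The product S^2 x S^2 x S^3 has Poincare polynomial prod(1+t^d_i).
Expanding: b_0=1, b_2=2, b_3=1, b_4=1, b_5=2, b_7=1.
b_5 = 2

2


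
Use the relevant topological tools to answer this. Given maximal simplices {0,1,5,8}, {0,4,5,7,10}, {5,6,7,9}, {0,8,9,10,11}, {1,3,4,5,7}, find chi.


Enumerate all faces; f-vector: f_0=11, f_1=34, f_2=37, f_3=17, f_4=3.
chi = sum (-1)^k f_k = 0

0


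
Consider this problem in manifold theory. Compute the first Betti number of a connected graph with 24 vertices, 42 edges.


For a connected graph: rank(pi_1) = b_1 = E - V + 1 = 1 - chi.
chi = V - E = 24 - 42 = -18.
rank = 1 - (-18) = 42 - 24 + 1 = 19

19


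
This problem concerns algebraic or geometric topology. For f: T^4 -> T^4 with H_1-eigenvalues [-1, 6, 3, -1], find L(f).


For a torus self-map: L(f) = det(I - A) where A acts on H_1.
L(f) = (1--1) * (1-6) * (1-3) * (1--1) = 2 * -5 * -2 * 2 = 40

40


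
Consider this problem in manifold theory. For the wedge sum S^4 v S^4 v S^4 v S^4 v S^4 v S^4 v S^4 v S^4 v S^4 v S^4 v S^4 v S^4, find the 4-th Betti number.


For a wedge of spheres, H_k (k>0) is free on one generator per sphere of dimension k.
Spheres of dimension 4: count = 12.
b_4 = 12

12


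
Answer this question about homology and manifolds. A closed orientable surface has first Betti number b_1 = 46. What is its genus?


For a closed orientable surface: b_1 = 2g.
46 = 2g
g = 46 / 2 = 23

23


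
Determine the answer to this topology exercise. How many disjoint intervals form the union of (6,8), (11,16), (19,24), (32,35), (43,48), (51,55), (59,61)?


Sort and merge overlapping open intervals.
Merged: (6,8), (11,16), (19,24), (32,35), (43,48), (51,55), (59,61).
Number of components = 7

7


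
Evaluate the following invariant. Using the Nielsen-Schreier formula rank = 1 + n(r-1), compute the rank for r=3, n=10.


Nielsen-Schreier: an index-n subgroup of F_r is free of rank 1 + n(r-1).
Equivalently: chi(cover) = n*chi(base); chi(vee_r S^1) = 1 - 3 = -2.
chi(E) = 10*(-2) = -20; rank = 1 - chi(E) = 1 - (-20) = 21.
rank = 1 + 10*(3-1) = 1 + 20 = 21

21


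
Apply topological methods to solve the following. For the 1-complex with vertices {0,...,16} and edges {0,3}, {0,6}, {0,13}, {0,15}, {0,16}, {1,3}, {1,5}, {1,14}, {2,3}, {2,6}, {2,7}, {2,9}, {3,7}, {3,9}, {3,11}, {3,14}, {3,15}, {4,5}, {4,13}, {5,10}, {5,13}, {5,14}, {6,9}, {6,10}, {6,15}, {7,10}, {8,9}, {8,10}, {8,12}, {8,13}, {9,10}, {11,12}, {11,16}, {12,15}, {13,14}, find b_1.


b_1 = E - V + (number of components).
E = 35, V = 17, components = 1.
b_1 = 35 - 17 + 1 = 19

19


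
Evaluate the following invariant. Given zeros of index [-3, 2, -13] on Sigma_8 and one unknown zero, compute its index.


Poincare-Hopf: sum of indices = chi(M).
chi(Sigma_8) = 2 - 2*8 = -14.
Sum of known indices = -14.
x = chi - (sum known) = -14 - (-14) = 0

0


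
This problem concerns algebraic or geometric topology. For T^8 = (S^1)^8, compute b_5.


By the Kunneth formula, b_k(T^n) = C(n,k).
b_5(T^8) = C(8,5).
C(8,5) = 8!/(5!*3!) = 56

56


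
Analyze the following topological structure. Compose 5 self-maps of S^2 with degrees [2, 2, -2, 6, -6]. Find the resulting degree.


Degree is multiplicative: deg(composition) = product of degrees.
= (2) * (2) * (-2) * (6) * (-6) = 288

288


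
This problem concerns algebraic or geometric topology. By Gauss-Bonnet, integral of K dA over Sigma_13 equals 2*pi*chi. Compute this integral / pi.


Gauss-Bonnet: integral K dA = 2*pi*chi(M).
chi(Sigma_13) = 2 - 2*13 = -24.
(integral K dA)/pi = 2*chi = 2*(-24) = -48

-48


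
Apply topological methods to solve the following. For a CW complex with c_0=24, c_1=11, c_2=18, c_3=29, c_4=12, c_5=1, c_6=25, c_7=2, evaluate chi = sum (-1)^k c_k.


chi = sum_k (-1)^k c_k.
= (-1)^0*24 + (-1)^1*11 + (-1)^2*18 + (-1)^3*29 + (-1)^4*12 + (-1)^5*1 + (-1)^6*25 + (-1)^7*2
= (24) + (-11) + (18) + (-29) + (12) + (-1) + (25) + (-2)
= 36

36


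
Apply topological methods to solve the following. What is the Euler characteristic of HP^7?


HP^7 has one cell in each dimension 0, 4, ..., 4*7 (7+1 cells, all even-dim).
chi = 7 + 1 = 8

8


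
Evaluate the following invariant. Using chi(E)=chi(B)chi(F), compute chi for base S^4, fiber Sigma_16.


chi(S^4) = 2 (n even), chi(Sigma_16) = 2 - 2*16 = -30.
chi(E) = 2 * (-30) = -60

-60


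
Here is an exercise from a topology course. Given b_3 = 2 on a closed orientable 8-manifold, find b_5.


Poincare duality for closed orientable n-manifolds: b_k = b_{n-k}.
Here n = 8, so b_5 = b_3 = 2

2


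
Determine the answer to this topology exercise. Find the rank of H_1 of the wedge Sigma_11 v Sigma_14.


For a wedge: H_1(A v B) = H_1(A) + H_1(B).
b_1(Sigma_11) = 22, b_1(Sigma_14) = 28.
b_1 = 22 + 28 = 50

50


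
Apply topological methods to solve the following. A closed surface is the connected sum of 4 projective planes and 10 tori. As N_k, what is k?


Since a >= 1, the sum is non-orientable; each T^2 can be replaced by RP^2 # RP^2 (since T^2#RP^2 = 3RP^2).
Total crosscaps k = 4 + 2*10 = 24.
Check via chi: chi = 4*1 + 10*0 - (4+10-1)*2 = -22 = 2 - k = -22. Consistent.

24


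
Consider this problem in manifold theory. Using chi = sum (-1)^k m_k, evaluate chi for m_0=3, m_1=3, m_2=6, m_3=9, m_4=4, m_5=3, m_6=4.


Morse theory: chi(M) = sum_k (-1)^k m_k where m_k = #(index-k critical points).
= (3) + (-3) + (6) + (-9) + (4) + (-3) + (4) = 2

2


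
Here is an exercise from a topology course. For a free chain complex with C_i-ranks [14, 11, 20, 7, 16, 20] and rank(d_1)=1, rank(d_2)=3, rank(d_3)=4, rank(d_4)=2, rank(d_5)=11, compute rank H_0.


rank H_k = rank(ker d_k) - rank(im d_{k+1}).
rank(ker d_0) = rank(C_0) - rank(d_0) = 14 - 0 = 14.
rank(im d_{0+1}) = 1.
rank H_0 = 14 - 1 = 13

13


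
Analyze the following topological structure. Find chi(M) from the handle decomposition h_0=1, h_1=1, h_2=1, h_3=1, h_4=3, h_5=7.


Handles of index k contribute (-1)^k to chi (same as CW cells).
chi = (1) + (-1) + (1) + (-1) + (3) + (-7) = -4

-4


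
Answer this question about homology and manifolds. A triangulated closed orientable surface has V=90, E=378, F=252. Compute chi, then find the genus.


chi = V - E + F = 90 - 378 + 252 = -36
For orientable closed surface: chi = 2 - 2g, so g = (2 - chi)/2.
g = (2 - (-36)) / 2 = 38 / 2 = 19

19


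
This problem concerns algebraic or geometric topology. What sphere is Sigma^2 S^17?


Each suspension raises dimension by 1: Sigma S^n = S^{n+1}.
Sigma^2 S^17 = S^{17+2} = S^19

19


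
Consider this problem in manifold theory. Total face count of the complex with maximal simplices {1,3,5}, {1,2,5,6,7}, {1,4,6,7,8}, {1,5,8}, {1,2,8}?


Each maximal simplex on m vertices has 2^m - 1 nonempty faces.
Take the union (dedupe shared faces).
Total distinct faces = 63

63


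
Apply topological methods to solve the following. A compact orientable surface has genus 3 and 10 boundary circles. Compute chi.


For a compact orientable surface with genus g and b boundary components: chi = 2 - 2g - b.
chi = 2 - 2*3 - 10 = 2 - 6 - 10 = -14

-14


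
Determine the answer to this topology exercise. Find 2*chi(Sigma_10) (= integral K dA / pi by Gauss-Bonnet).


Gauss-Bonnet: integral K dA = 2*pi*chi(M).
chi(Sigma_10) = 2 - 2*10 = -18.
(integral K dA)/pi = 2*chi = 2*(-18) = -36

-36


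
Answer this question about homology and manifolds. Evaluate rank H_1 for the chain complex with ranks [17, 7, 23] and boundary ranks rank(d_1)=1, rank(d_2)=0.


rank H_k = rank(ker d_k) - rank(im d_{k+1}).
rank(ker d_1) = rank(C_1) - rank(d_1) = 7 - 1 = 6.
rank(im d_{1+1}) = 0.
rank H_1 = 6 - 0 = 6

6


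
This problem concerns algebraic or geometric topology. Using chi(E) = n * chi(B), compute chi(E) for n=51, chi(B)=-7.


For a finite covering: chi(E) = (number of sheets) * chi(B).
chi(E) = 51 * (-7) = -357

-357


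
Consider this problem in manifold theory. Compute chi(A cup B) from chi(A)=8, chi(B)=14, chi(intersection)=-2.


chi(A cup B) = chi(A) + chi(B) - chi(A cap B)
= 8 + (14) - (-2)
= 24

24


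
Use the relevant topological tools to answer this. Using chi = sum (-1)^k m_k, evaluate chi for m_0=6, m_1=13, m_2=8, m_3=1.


Morse theory: chi(M) = sum_k (-1)^k m_k where m_k = #(index-k critical points).
= (6) + (-13) + (8) + (-1) = 0

0


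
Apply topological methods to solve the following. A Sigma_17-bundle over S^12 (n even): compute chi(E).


chi(S^12) = 2 (n even), chi(Sigma_17) = 2 - 2*17 = -32.
chi(E) = 2 * (-32) = -64

-64


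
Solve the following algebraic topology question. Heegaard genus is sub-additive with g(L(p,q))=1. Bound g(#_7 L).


Heegaard genus satisfies g(A#B) <= g(A) + g(B).
Each lens space has g = 1.
Upper bound: 7 * 1 = 7

7


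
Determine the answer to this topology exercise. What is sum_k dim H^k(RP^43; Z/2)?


H^k(RP^43; Z/2) = Z/2 for each 0 <= k <= 43.
Total dimension = 43 + 1 = 44

44


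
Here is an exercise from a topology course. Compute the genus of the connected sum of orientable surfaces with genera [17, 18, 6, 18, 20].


Genus is additive under connected sum of orientable surfaces.
g = 17 + 18 + 6 + 18 + 20 = 79

79


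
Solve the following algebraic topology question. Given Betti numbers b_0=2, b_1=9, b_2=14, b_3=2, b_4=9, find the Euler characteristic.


chi = sum_k (-1)^k b_k.
= (2) + (-9) + (14) + (-2) + (9)
= 14

14


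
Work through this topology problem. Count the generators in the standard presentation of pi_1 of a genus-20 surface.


Standard presentation: pi_1(Sigma_g) = <a_1,b_1,...,a_g,b_g | [a_1,b_1]...[a_g,b_g] = 1>.
Number of generators = 2g = 2*20 = 40

40


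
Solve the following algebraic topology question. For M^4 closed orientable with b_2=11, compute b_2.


Poincare duality for closed orientable n-manifolds: b_k = b_{n-k}.
Here n = 4, so b_2 = b_2 = 11

11


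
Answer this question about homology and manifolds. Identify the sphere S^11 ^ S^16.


S^m ^ S^n = S^{m+n}.
k = 11 + 16 = 27

27


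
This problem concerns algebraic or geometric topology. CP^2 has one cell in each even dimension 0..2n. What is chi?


CP^2 has one cell in each even dimension 0, 2, ..., 2*2 (2+1 cells total).
All cells are even-dimensional, so chi = number of cells.
chi = 2 + 1 = 3

3


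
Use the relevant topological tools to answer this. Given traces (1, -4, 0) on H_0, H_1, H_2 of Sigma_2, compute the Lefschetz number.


L(f) = tr(f_0*) - tr(f_1*) + tr(f_2*).
= 1 - (-4) + (0)
= 5

5


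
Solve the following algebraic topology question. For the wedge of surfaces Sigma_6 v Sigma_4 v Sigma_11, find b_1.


For a wedge X v Y: reduced H_k(X v Y) = H_k(X) + H_k(Y).
Each Sigma_g contributes b_1 = 2g.
b_1 = 12 + 8 + 22 = 42

42


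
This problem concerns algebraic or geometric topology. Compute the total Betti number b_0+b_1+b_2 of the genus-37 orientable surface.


For Sigma_37: b_0 = 1, b_1 = 2g = 74, b_2 = 1.
Total = 1 + 74 + 1 = 76

76


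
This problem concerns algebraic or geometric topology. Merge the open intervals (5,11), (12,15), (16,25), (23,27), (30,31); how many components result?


Sort and merge overlapping open intervals.
Merged: (5,11), (12,15), (16,27), (30,31).
Number of components = 4

4


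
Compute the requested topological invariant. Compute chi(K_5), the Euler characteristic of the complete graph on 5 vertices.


K_5: V = 5, E = C(5,2) = 10.
chi = V - E = 5 - 10 = -5

-5


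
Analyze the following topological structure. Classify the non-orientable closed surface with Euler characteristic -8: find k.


chi = 2 - k for closed non-orientable surfaces with k crosscaps.
-8 = 2 - k
k = 2 - (-8) = 10

10


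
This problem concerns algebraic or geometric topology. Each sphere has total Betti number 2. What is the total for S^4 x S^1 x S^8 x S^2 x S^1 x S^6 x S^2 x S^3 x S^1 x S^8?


Total Betti number is multiplicative under products.
Each S^d (d>=1) has total Betti number 2.
There are 10 sphere factors.
Total = 2^10 = 1024

1024


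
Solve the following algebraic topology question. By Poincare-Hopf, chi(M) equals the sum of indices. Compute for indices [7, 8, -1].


Poincare-Hopf: chi(M) = sum of indices of zeros.
chi = (7) + (8) + (-1) = 14

14


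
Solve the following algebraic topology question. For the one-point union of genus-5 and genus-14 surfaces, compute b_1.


For a wedge: H_1(A v B) = H_1(A) + H_1(B).
b_1(Sigma_5) = 10, b_1(Sigma_14) = 28.
b_1 = 10 + 28 = 38

38


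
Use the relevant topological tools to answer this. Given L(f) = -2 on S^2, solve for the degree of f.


L(f) = 1 + (-1)^2 deg(f) on S^2.
-2 = 1 + (-1)^2 * deg(f)
(-1)^2 * deg(f) = -3
deg(f) = -3

-3


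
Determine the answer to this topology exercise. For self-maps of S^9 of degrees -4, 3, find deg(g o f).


Degree is multiplicative under composition: deg(g o f) = deg(g) * deg(f).
= 3 * -4 = -12

-12


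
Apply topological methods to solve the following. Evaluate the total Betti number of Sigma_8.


For Sigma_8: b_0 = 1, b_1 = 2g = 16, b_2 = 1.
Total = 1 + 16 + 1 = 18

18


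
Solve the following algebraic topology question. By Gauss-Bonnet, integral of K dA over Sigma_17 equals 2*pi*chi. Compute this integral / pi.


Gauss-Bonnet: integral K dA = 2*pi*chi(M).
chi(Sigma_17) = 2 - 2*17 = -32.
(integral K dA)/pi = 2*chi = 2*(-32) = -64

-64


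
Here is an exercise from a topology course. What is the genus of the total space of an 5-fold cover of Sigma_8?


For an n-sheeted cover: chi(E) = n * chi(B).
chi(Sigma_8) = 2 - 2*8 = -14.
chi(E) = 5 * (-14) = -70.
genus(E) = (2 - chi(E))/2 = (2 - (-70))/2 = 72/2 = 36

36


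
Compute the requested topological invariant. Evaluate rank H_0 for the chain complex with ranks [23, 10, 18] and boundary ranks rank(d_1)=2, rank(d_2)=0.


rank H_k = rank(ker d_k) - rank(im d_{k+1}).
rank(ker d_0) = rank(C_0) - rank(d_0) = 23 - 0 = 23.
rank(im d_{0+1}) = 2.
rank H_0 = 23 - 2 = 21

21


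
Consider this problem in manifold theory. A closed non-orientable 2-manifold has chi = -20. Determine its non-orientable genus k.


chi = 2 - k for closed non-orientable surfaces with k crosscaps.
-20 = 2 - k
k = 2 - (-20) = 22

22


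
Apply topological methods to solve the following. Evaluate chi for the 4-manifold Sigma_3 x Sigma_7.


chi(Sigma_3) = 2 - 2*3 = -4
chi(Sigma_7) = 2 - 2*7 = -12
chi(product) = (-4) * (-12) = 48

48


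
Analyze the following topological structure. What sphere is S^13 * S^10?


Join of spheres: S^m * S^n = S^{m+n+1}.
dim = 13 + 10 + 1 = 24

24


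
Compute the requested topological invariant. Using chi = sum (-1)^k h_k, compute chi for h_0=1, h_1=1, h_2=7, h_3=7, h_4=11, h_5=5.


Handles of index k contribute (-1)^k to chi (same as CW cells).
chi = (1) + (-1) + (7) + (-7) + (11) + (-5) = 6

6


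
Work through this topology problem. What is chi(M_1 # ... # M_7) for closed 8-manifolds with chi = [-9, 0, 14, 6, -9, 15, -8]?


For n-manifolds: chi(A#B) = chi(A) + chi(B) - chi(S^8).
chi(S^8) = 1 + (-1)^8 = 2.
chi(#) = (sum chi_i) - (7-1)*chi(S^8) = 9 - 6*2 = -3

-3


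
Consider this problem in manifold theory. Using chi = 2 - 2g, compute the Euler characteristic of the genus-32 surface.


For a closed orientable surface of genus g: chi = 2 - 2g.
Here g = 32.
chi = 2 - 2*32 = 2 - 64 = -62

-62


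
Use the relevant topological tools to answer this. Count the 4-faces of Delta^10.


Delta^10 has 10+1 vertices. A 4-face is a choice of 4+1 vertices.
f_4 = C(10+1, 4+1) = C(11,5) = 462

462


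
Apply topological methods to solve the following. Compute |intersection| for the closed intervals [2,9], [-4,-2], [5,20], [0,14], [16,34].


Intersection = [max(a_i), min(b_i)] = [16, -2].
Since 16 > -2, the intersection is empty.
Length = 0

0


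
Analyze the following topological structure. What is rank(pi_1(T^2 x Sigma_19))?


pi_1(A x B) = pi_1(A) x pi_1(B); rank of abelianization = b_1.
b_1(T^2) = 2, b_1(Sigma_19) = 2*19 = 38.
b_1(product) = 2 + 38 = 40

40


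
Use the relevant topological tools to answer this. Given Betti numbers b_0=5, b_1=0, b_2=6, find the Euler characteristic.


chi = sum_k (-1)^k b_k.
= (5) + (0) + (6)
= 11

11


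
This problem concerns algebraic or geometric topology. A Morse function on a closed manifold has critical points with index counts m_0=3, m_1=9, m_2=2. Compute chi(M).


Morse theory: chi(M) = sum_k (-1)^k m_k where m_k = #(index-k critical points).
= (3) + (-9) + (2) = -4

-4


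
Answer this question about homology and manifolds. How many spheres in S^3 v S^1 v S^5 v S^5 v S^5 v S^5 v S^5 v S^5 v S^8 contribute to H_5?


For a wedge of spheres, H_k (k>0) is free on one generator per sphere of dimension k.
Spheres of dimension 5: count = 6.
b_5 = 6

6


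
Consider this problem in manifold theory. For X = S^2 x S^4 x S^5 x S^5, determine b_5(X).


Each S^d has Poincare polynomial 1 + t^d.
The product S^2 x S^4 x S^5 x S^5 has Poincare polynomial prod(1+t^d_i).
Expanding: b_0=1, b_2=1, b_4=1, b_5=2, b_6=1, b_7=2, b_9=2, b_10=1, b_11=2, b_12=1, b_14=1, b_16=1.
b_5 = 2

2


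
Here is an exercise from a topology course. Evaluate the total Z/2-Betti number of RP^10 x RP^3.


dim H^*(RP^n; Z/2) = n+1 (one Z/2 in each degree 0..n).
Total Betti number is multiplicative.
Total = (10+1) * (3+1) = 11 * 4 = 44

44


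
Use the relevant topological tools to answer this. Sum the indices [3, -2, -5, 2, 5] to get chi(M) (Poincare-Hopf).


Poincare-Hopf: chi(M) = sum of indices of zeros.
chi = (3) + (-2) + (-5) + (2) + (5) = 3

3


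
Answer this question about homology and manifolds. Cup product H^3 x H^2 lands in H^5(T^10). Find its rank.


Cup product: H^p x H^q -> H^{p+q}; here p+q = 3+2 = 5.
rank H^k(T^n) = C(n,k).
C(10,5) = 252

252


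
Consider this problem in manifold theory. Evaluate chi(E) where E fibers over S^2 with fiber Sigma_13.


chi(S^2) = 2 (n even), chi(Sigma_13) = 2 - 2*13 = -24.
chi(E) = 2 * (-24) = -48

-48


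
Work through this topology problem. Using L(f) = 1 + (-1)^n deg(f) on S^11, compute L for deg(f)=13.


On S^11: L(f) = tr(f_0*) + (-1)^11 tr(f_11*) = 1 + (-1)^11 * deg(f).
L(f) = 1 + (-1)^11 * 13 = 1 + -13 = -12

-12


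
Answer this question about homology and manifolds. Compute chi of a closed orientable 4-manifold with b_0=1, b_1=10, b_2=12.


By Poincare duality b_k = b_{4-k}, so full Betti numbers: b_0=1, b_1=10, b_2=12, b_3=10, b_4=1.
chi = sum (-1)^k b_k = -6

-6


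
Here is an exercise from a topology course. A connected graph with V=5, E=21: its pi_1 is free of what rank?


For a connected graph: rank(pi_1) = b_1 = E - V + 1 = 1 - chi.
chi = V - E = 5 - 21 = -16.
rank = 1 - (-16) = 21 - 5 + 1 = 17

17


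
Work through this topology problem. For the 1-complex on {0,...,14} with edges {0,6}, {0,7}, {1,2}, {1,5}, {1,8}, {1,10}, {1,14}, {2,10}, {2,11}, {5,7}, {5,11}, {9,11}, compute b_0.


Run DFS/union-find over 15 vertices.
V = 15, E = 12.
Number of components = 5

5


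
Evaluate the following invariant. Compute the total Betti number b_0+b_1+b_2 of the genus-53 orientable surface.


For Sigma_53: b_0 = 1, b_1 = 2g = 106, b_2 = 1.
Total = 1 + 106 + 1 = 108

108


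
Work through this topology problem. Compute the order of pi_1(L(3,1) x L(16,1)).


pi_1(X x Y) = pi_1(X) x pi_1(Y).
pi_1(L(3,1)) = Z/3, pi_1(L(16,1)) = Z/16.
|Z/3 x Z/16| = 3 * 16 = 48

48


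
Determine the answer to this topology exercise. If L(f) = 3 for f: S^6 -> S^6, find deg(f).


L(f) = 1 + (-1)^6 deg(f) on S^6.
3 = 1 + (-1)^6 * deg(f)
(-1)^6 * deg(f) = 2
deg(f) = 2

2


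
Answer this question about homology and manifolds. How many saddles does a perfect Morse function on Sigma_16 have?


A perfect Morse function has m_k = b_k.
For Sigma_16: b_0=1, b_1=2g=32, b_2=1.
Saddles m_1 = 2g = 32

32


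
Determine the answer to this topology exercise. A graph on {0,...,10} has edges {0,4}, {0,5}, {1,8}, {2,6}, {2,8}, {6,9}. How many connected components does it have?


Run DFS/union-find over 11 vertices.
V = 11, E = 6.
Number of components = 5

5


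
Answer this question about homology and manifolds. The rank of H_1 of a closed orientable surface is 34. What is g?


For a closed orientable surface: b_1 = 2g.
34 = 2g
g = 34 / 2 = 17

17


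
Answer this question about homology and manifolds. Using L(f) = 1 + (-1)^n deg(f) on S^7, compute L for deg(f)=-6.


On S^7: L(f) = tr(f_0*) + (-1)^7 tr(f_7*) = 1 + (-1)^7 * deg(f).
L(f) = 1 + (-1)^7 * -6 = 1 + 6 = 7

7


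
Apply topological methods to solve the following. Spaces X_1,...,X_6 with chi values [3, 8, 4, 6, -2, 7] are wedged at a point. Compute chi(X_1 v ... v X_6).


chi(A v B) = chi(A) + chi(B) - 1 (one point identified).
For 6 spaces: chi = (sum chi_i) - (6 - 1).
sum = 26; chi = 26 - 5 = 21

21


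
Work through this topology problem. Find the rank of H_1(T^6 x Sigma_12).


pi_1(A x B) = pi_1(A) x pi_1(B); rank of abelianization = b_1.
b_1(T^6) = 6, b_1(Sigma_12) = 2*12 = 24.
b_1(product) = 6 + 24 = 30

30


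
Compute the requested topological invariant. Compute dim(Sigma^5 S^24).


Each suspension raises dimension by 1: Sigma S^n = S^{n+1}.
Sigma^5 S^24 = S^{24+5} = S^29

29


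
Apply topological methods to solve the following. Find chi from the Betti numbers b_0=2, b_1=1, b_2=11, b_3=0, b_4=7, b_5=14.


chi = sum_k (-1)^k b_k.
= (2) + (-1) + (11) + (0) + (7) + (-14)
= 5

5


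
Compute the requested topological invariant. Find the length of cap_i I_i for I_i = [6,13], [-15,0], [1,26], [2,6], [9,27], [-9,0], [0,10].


Intersection = [max(a_i), min(b_i)] = [9, 0].
Since 9 > 0, the intersection is empty.
Length = 0

0


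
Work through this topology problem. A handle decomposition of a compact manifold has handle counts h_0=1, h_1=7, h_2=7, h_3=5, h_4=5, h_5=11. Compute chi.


Handles of index k contribute (-1)^k to chi (same as CW cells).
chi = (1) + (-7) + (7) + (-5) + (5) + (-11) = -10

-10


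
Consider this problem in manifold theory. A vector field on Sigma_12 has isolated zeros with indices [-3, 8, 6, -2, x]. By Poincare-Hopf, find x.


Poincare-Hopf: sum of indices = chi(M).
chi(Sigma_12) = 2 - 2*12 = -22.
Sum of known indices = 9.
x = chi - (sum known) = -22 - (9) = -31

-31


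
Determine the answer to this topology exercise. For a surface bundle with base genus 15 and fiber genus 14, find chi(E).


For a fiber bundle F -> E -> B (with CW structure): chi(E) = chi(B) * chi(F).
chi(Sigma_15) = -28, chi(Sigma_14) = -26.
chi(E) = (-28) * (-26) = 728

728


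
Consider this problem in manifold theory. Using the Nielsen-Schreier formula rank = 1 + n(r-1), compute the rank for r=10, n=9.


Nielsen-Schreier: an index-n subgroup of F_r is free of rank 1 + n(r-1).
Equivalently: chi(cover) = n*chi(base); chi(vee_r S^1) = 1 - 10 = -9.
chi(E) = 9*(-9) = -81; rank = 1 - chi(E) = 1 - (-81) = 82.
rank = 1 + 9*(10-1) = 1 + 81 = 82

82


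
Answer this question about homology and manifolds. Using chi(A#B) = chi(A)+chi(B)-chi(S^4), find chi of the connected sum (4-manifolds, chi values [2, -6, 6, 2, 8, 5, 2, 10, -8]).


For n-manifolds: chi(A#B) = chi(A) + chi(B) - chi(S^4).
chi(S^4) = 1 + (-1)^4 = 2.
chi(#) = (sum chi_i) - (9-1)*chi(S^4) = 21 - 8*2 = 5

5


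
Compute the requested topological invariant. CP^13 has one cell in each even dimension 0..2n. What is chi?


CP^13 has one cell in each even dimension 0, 2, ..., 2*13 (13+1 cells total).
All cells are even-dimensional, so chi = number of cells.
chi = 13 + 1 = 14

14


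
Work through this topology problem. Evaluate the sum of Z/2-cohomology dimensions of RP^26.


H^k(RP^26; Z/2) = Z/2 for each 0 <= k <= 26.
Total dimension = 26 + 1 = 27

27


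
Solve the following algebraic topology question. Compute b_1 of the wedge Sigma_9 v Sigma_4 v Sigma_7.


For a wedge X v Y: reduced H_k(X v Y) = H_k(X) + H_k(Y).
Each Sigma_g contributes b_1 = 2g.
b_1 = 18 + 8 + 14 = 40

40


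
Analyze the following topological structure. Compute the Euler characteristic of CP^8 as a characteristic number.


For any closed oriented manifold, <e(TM),[M]> = chi(M).
chi(CP^8) = 8+1 = 9

9


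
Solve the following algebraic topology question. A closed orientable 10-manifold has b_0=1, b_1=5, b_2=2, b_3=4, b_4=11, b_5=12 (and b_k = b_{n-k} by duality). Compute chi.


By Poincare duality b_k = b_{10-k}, so full Betti numbers: b_0=1, b_1=5, b_2=2, b_3=4, b_4=11, b_5=12, b_6=11, b_7=4, b_8=2, b_9=5, b_10=1.
chi = sum (-1)^k b_k = -2

-2


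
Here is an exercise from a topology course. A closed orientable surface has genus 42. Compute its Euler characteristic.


For a closed orientable surface of genus g: chi = 2 - 2g.
Here g = 42.
chi = 2 - 2*42 = 2 - 84 = -82

-82


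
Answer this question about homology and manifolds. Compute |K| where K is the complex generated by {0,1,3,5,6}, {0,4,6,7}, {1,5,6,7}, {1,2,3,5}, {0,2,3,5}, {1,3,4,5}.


Each maximal simplex on m vertices has 2^m - 1 nonempty faces.
Take the union (dedupe shared faces).
Total distinct faces = 68

68


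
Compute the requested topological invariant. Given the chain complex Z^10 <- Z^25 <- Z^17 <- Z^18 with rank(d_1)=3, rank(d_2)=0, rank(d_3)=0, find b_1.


rank H_k = rank(ker d_k) - rank(im d_{k+1}).
rank(ker d_1) = rank(C_1) - rank(d_1) = 25 - 3 = 22.
rank(im d_{1+1}) = 0.
rank H_1 = 22 - 0 = 22

22


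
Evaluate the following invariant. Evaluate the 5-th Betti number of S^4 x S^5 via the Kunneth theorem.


Each S^d has Poincare polynomial 1 + t^d.
The product S^4 x S^5 has Poincare polynomial prod(1+t^d_i).
Expanding: b_0=1, b_4=1, b_5=1, b_9=1.
b_5 = 1

1


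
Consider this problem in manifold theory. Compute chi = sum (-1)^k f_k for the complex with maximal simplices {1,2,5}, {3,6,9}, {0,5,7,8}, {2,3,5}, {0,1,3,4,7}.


Enumerate all faces; f-vector: f_0=10, f_1=23, f_2=17, f_3=6, f_4=1.
chi = sum (-1)^k f_k = -1

-1


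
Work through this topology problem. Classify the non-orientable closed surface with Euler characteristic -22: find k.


chi = 2 - k for closed non-orientable surfaces with k crosscaps.
-22 = 2 - k
k = 2 - (-22) = 24

24


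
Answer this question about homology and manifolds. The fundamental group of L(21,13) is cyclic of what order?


pi_1(L(p,q)) = Z/pZ for any q coprime to p.
|pi_1(L(21,13))| = 21

21


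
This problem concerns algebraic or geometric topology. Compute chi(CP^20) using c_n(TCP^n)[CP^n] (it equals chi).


For any closed oriented manifold, <e(TM),[M]> = chi(M).
chi(CP^20) = 20+1 = 21

21


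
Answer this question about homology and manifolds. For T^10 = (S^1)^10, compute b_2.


By the Kunneth formula, b_k(T^n) = C(n,k).
b_2(T^10) = C(10,2).
C(10,2) = 10!/(2!*8!) = 45

45


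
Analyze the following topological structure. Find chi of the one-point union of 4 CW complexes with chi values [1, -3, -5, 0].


chi(A v B) = chi(A) + chi(B) - 1 (one point identified).
For 4 spaces: chi = (sum chi_i) - (4 - 1).
sum = -7; chi = -7 - 3 = -10

-10


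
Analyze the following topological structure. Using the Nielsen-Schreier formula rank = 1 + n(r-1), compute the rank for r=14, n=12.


Nielsen-Schreier: an index-n subgroup of F_r is free of rank 1 + n(r-1).
Equivalently: chi(cover) = n*chi(base); chi(vee_r S^1) = 1 - 14 = -13.
chi(E) = 12*(-13) = -156; rank = 1 - chi(E) = 1 - (-156) = 157.
rank = 1 + 12*(14-1) = 1 + 156 = 157

157


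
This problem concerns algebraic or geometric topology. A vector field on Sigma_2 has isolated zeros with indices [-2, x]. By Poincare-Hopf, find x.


Poincare-Hopf: sum of indices = chi(M).
chi(Sigma_2) = 2 - 2*2 = -2.
Sum of known indices = -2.
x = chi - (sum known) = -2 - (-2) = 0

0


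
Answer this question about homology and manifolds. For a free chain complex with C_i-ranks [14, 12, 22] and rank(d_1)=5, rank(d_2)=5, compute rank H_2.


rank H_k = rank(ker d_k) - rank(im d_{k+1}).
rank(ker d_2) = rank(C_2) - rank(d_2) = 22 - 5 = 17.
rank(im d_{2+1}) = 0.
rank H_2 = 17 - 0 = 17

17


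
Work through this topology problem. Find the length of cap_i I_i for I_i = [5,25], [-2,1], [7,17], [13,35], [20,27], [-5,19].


Intersection = [max(a_i), min(b_i)] = [20, 1].
Since 20 > 1, the intersection is empty.
Length = 0

0


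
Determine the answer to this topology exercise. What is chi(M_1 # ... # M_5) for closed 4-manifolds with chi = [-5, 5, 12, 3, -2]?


For n-manifolds: chi(A#B) = chi(A) + chi(B) - chi(S^4).
chi(S^4) = 1 + (-1)^4 = 2.
chi(#) = (sum chi_i) - (5-1)*chi(S^4) = 13 - 4*2 = 5

5


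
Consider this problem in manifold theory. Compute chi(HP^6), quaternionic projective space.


HP^6 has one cell in each dimension 0, 4, ..., 4*6 (6+1 cells, all even-dim).
chi = 6 + 1 = 7

7


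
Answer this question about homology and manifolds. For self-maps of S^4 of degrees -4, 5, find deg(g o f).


Degree is multiplicative under composition: deg(g o f) = deg(g) * deg(f).
= 5 * -4 = -20

-20


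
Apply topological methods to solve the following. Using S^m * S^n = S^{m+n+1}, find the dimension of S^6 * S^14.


Join of spheres: S^m * S^n = S^{m+n+1}.
dim = 6 + 14 + 1 = 21

21


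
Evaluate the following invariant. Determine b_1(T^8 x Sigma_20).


pi_1(A x B) = pi_1(A) x pi_1(B); rank of abelianization = b_1.
b_1(T^8) = 8, b_1(Sigma_20) = 2*20 = 40.
b_1(product) = 8 + 40 = 48

48


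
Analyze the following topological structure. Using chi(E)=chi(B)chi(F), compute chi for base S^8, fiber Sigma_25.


chi(S^8) = 2 (n even), chi(Sigma_25) = 2 - 2*25 = -48.
chi(E) = 2 * (-48) = -96

-96


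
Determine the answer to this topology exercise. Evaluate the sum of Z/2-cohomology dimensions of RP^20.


H^k(RP^20; Z/2) = Z/2 for each 0 <= k <= 20.
Total dimension = 20 + 1 = 21

21


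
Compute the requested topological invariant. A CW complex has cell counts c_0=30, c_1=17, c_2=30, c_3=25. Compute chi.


chi = sum_k (-1)^k c_k.
= (-1)^0*30 + (-1)^1*17 + (-1)^2*30 + (-1)^3*25
= (30) + (-17) + (30) + (-25)
= 18

18


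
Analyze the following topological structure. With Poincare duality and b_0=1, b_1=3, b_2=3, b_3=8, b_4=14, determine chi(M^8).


By Poincare duality b_k = b_{8-k}, so full Betti numbers: b_0=1, b_1=3, b_2=3, b_3=8, b_4=14, b_5=8, b_6=3, b_7=3, b_8=1.
chi = sum (-1)^k b_k = 0

0


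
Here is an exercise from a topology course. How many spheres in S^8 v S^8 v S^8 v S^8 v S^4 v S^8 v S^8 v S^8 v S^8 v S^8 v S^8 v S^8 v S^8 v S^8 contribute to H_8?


For a wedge of spheres, H_k (k>0) is free on one generator per sphere of dimension k.
Spheres of dimension 8: count = 13.
b_8 = 13

13


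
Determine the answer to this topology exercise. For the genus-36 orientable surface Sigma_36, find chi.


For a closed orientable surface of genus g: chi = 2 - 2g.
Here g = 36.
chi = 2 - 2*36 = 2 - 72 = -70

-70


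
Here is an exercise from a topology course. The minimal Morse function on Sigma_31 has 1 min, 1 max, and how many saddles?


A perfect Morse function has m_k = b_k.
For Sigma_31: b_0=1, b_1=2g=62, b_2=1.
Saddles m_1 = 2g = 62

62


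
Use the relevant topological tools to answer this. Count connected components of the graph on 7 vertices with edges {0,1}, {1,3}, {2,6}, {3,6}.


Run DFS/union-find over 7 vertices.
V = 7, E = 4.
Number of components = 3

3


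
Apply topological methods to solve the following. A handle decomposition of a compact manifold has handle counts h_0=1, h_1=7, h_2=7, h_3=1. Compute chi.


Handles of index k contribute (-1)^k to chi (same as CW cells).
chi = (1) + (-7) + (7) + (-1) = 0

0


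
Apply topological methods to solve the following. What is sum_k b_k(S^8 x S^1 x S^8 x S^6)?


Total Betti number is multiplicative under products.
Each S^d (d>=1) has total Betti number 2.
There are 4 sphere factors.
Total = 2^4 = 16

16


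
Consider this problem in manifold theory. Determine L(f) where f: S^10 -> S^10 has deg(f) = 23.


On S^10: L(f) = tr(f_0*) + (-1)^10 tr(f_10*) = 1 + (-1)^10 * deg(f).
L(f) = 1 + (-1)^10 * 23 = 1 + 23 = 24

24


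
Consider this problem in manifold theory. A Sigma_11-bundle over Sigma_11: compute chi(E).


For a fiber bundle F -> E -> B (with CW structure): chi(E) = chi(B) * chi(F).
chi(Sigma_11) = -20, chi(Sigma_11) = -20.
chi(E) = (-20) * (-20) = 400

400


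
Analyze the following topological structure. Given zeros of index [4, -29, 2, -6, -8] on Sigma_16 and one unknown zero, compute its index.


Poincare-Hopf: sum of indices = chi(M).
chi(Sigma_16) = 2 - 2*16 = -30.
Sum of known indices = -37.
x = chi - (sum known) = -30 - (-37) = 7

7


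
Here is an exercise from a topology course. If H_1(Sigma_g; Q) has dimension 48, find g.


For a closed orientable surface: b_1 = 2g.
48 = 2g
g = 48 / 2 = 24

24


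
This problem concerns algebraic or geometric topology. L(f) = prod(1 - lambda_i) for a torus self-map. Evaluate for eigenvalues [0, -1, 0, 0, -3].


For a torus self-map: L(f) = det(I - A) where A acts on H_1.
L(f) = (1-0) * (1--1) * (1-0) * (1-0) * (1--3) = 1 * 2 * 1 * 1 * 4 = 8

8


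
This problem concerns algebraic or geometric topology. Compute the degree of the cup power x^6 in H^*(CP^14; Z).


|x| = 2 in H^*(CP^n).
|x^6| = 6 * |x| = 6 * 2 = 12

12


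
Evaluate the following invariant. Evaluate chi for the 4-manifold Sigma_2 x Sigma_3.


chi(Sigma_2) = 2 - 2*2 = -2
chi(Sigma_3) = 2 - 2*3 = -4
chi(product) = (-2) * (-4) = 8

8


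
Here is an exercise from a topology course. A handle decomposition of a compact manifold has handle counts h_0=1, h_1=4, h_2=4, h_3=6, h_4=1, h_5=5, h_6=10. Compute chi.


Handles of index k contribute (-1)^k to chi (same as CW cells).
chi = (1) + (-4) + (4) + (-6) + (1) + (-5) + (10) = 1

1


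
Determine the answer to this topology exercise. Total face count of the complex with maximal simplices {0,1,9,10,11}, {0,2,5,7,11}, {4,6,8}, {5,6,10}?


Each maximal simplex on m vertices has 2^m - 1 nonempty faces.
Take the union (dedupe shared faces).
Total distinct faces = 70

70


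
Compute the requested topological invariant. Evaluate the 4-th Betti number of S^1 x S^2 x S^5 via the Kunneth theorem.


Each S^d has Poincare polynomial 1 + t^d.
The product S^1 x S^2 x S^5 has Poincare polynomial prod(1+t^d_i).
Expanding: b_0=1, b_1=1, b_2=1, b_3=1, b_5=1, b_6=1, b_7=1, b_8=1.
b_4 = 0

0


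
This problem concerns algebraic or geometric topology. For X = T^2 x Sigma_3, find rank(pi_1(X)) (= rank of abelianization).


pi_1(A x B) = pi_1(A) x pi_1(B); rank of abelianization = b_1.
b_1(T^2) = 2, b_1(Sigma_3) = 2*3 = 6.
b_1(product) = 2 + 6 = 8

8


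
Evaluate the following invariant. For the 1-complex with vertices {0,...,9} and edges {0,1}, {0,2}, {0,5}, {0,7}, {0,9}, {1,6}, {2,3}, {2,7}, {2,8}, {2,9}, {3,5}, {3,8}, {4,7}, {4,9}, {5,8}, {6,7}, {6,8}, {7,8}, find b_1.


b_1 = E - V + (number of components).
E = 18, V = 10, components = 1.
b_1 = 18 - 10 + 1 = 9

9


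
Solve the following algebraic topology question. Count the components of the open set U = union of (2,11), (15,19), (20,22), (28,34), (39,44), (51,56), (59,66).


Sort and merge overlapping open intervals.
Merged: (2,11), (15,19), (20,22), (28,34), (39,44), (51,56), (59,66).
Number of components = 7

7


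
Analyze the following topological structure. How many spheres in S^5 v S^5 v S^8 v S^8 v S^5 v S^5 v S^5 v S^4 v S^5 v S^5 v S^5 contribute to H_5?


For a wedge of spheres, H_k (k>0) is free on one generator per sphere of dimension k.
Spheres of dimension 5: count = 8.
b_5 = 8

8


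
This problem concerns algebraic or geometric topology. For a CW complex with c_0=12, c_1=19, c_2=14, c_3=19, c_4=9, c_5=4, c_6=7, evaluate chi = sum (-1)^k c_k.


chi = sum_k (-1)^k c_k.
= (-1)^0*12 + (-1)^1*19 + (-1)^2*14 + (-1)^3*19 + (-1)^4*9 + (-1)^5*4 + (-1)^6*7
= (12) + (-19) + (14) + (-19) + (9) + (-4) + (7)
= 0

0


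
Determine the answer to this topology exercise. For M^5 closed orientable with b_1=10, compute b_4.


Poincare duality for closed orientable n-manifolds: b_k = b_{n-k}.
Here n = 5, so b_4 = b_1 = 10

10


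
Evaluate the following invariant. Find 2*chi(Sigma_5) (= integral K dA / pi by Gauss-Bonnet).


Gauss-Bonnet: integral K dA = 2*pi*chi(M).
chi(Sigma_5) = 2 - 2*5 = -8.
(integral K dA)/pi = 2*chi = 2*(-8) = -16

-16


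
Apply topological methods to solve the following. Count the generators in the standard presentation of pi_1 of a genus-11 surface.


Standard presentation: pi_1(Sigma_g) = <a_1,b_1,...,a_g,b_g | [a_1,b_1]...[a_g,b_g] = 1>.
Number of generators = 2g = 2*11 = 22

22


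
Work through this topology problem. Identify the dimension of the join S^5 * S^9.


Join of spheres: S^m * S^n = S^{m+n+1}.
dim = 5 + 9 + 1 = 15

15


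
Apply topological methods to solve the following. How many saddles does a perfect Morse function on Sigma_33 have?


A perfect Morse function has m_k = b_k.
For Sigma_33: b_0=1, b_1=2g=66, b_2=1.
Saddles m_1 = 2g = 66

66


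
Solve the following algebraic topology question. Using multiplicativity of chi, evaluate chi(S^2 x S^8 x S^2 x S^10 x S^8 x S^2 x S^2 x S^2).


chi is multiplicative: chi(X x Y) = chi(X) chi(Y).
Each even-dim sphere has chi = 2. There are 8 factors.
chi = 2^8 = 256

256


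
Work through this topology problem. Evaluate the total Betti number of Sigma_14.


For Sigma_14: b_0 = 1, b_1 = 2g = 28, b_2 = 1.
Total = 1 + 28 + 1 = 30

30


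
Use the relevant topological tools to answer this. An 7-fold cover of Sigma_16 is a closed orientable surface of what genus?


For an n-sheeted cover: chi(E) = n * chi(B).
chi(Sigma_16) = 2 - 2*16 = -30.
chi(E) = 7 * (-30) = -210.
genus(E) = (2 - chi(E))/2 = (2 - (-210))/2 = 212/2 = 106

106


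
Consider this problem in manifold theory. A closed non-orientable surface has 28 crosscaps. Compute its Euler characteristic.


For a non-orientable closed surface with k crosscaps: chi = 2 - k.
Here k = 28.
chi = 2 - 28 = -26

-26


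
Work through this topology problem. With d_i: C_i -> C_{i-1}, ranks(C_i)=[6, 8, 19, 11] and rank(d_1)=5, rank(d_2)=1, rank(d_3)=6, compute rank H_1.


rank H_k = rank(ker d_k) - rank(im d_{k+1}).
rank(ker d_1) = rank(C_1) - rank(d_1) = 8 - 5 = 3.
rank(im d_{1+1}) = 1.
rank H_1 = 3 - 1 = 2

2


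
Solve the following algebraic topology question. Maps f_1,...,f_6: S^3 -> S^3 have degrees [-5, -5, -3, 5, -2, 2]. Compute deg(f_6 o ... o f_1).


Degree is multiplicative: deg(composition) = product of degrees.
= (-5) * (-5) * (-3) * (5) * (-2) * (2) = 1500

1500


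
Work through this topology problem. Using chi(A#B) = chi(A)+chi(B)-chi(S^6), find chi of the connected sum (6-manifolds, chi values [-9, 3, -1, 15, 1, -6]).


For n-manifolds: chi(A#B) = chi(A) + chi(B) - chi(S^6).
chi(S^6) = 1 + (-1)^6 = 2.
chi(#) = (sum chi_i) - (6-1)*chi(S^6) = 3 - 5*2 = -7

-7


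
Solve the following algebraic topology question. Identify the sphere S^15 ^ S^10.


S^m ^ S^n = S^{m+n}.
k = 15 + 10 = 25

25


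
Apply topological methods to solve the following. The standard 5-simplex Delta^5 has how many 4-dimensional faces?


Delta^5 has 5+1 vertices. A 4-face is a choice of 4+1 vertices.
f_4 = C(5+1, 4+1) = C(6,5) = 6

6
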